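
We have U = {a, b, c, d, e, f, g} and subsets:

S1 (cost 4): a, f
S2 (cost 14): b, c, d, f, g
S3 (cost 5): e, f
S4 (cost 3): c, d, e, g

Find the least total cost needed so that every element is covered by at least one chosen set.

S1, S2, S4 cover every element at cost 4 + 14 + 3 = 21.
Any cover uses at least 3 sets; among all covering selections none totals below 21.

21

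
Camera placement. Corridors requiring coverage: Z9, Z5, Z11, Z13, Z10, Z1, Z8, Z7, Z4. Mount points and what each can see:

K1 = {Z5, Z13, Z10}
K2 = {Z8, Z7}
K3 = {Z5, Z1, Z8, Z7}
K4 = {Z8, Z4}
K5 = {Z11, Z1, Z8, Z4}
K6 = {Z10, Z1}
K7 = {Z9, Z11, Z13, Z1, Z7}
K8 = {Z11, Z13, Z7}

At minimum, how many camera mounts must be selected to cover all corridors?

3

K1, K4, K7 together cover {Z9, Z5, Z11, Z13, Z10, Z1, Z8, Z7, Z4} — every corridor.
No 2 of the 8 camera mounts cover everything (all 28 pairs fall short), so 3 is minimum.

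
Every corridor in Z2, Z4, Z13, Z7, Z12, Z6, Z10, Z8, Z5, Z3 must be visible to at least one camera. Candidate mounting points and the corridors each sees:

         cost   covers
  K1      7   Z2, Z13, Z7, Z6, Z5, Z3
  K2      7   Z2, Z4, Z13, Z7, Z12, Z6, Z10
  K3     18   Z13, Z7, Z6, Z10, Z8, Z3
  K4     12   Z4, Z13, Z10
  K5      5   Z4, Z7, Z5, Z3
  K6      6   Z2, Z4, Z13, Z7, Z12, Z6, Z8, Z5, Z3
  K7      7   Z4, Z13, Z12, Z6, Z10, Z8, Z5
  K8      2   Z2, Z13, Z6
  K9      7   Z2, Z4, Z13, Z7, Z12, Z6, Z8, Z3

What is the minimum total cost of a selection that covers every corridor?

13

K2, K6 cover every corridor at cost 7 + 6 = 13.
Any cover uses at least 2 camera mounts; among all covering selections none totals below 13.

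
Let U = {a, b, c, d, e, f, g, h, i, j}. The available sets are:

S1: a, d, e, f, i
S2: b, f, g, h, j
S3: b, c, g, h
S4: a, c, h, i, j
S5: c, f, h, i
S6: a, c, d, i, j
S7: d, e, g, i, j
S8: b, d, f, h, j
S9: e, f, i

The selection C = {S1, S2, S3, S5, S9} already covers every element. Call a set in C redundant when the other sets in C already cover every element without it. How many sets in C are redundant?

Drop S1: a, d uncovered — not redundant.
Drop S2: j uncovered — not redundant.
Drop S3: the rest still cover every element — redundant.
Drop S5: the rest still cover every element — redundant.
Drop S9: the rest still cover every element — redundant.
3 redundant: S3, S5, S9.

3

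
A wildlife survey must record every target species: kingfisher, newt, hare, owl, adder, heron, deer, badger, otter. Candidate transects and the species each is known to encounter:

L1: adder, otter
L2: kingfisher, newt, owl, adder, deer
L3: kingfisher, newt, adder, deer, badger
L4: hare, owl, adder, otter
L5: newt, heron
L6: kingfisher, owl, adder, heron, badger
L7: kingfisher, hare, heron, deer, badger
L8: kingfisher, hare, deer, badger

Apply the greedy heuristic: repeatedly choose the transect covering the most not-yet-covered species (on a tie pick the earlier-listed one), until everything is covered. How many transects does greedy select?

3

Pick 1: L2 covers 5 new species (kingfisher, newt, owl, adder, deer).
Pick 2: L7 covers 3 new species (hare, heron, badger).
Pick 3: L1 covers 1 new species (otter).
Greedy uses 3 transects.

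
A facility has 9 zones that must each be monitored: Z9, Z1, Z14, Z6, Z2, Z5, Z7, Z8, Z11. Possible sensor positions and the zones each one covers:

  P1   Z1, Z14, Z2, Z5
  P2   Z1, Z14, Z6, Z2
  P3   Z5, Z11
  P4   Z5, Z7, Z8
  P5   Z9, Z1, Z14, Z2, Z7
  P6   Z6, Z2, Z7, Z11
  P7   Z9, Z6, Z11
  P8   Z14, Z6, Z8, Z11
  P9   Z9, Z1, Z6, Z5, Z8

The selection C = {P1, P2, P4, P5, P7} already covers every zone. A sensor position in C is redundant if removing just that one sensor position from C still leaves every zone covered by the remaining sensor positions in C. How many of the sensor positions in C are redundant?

Drop P1: the rest still cover every zone — redundant.
Drop P2: the rest still cover every zone — redundant.
Drop P4: Z8 uncovered — not redundant.
Drop P5: the rest still cover every zone — redundant.
Drop P7: Z11 uncovered — not redundant.
3 redundant: P1, P2, P5.

3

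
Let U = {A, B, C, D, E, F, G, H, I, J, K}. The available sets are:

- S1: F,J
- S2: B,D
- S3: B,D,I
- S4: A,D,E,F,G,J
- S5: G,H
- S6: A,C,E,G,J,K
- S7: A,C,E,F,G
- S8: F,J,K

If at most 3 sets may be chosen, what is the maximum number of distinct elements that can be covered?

Choosing S1, S3, S6 covers {A, B, C, D, E, F, G, I, J, K} — 10 elements.
No choice of 3 sets does better; here H is left uncovered.

10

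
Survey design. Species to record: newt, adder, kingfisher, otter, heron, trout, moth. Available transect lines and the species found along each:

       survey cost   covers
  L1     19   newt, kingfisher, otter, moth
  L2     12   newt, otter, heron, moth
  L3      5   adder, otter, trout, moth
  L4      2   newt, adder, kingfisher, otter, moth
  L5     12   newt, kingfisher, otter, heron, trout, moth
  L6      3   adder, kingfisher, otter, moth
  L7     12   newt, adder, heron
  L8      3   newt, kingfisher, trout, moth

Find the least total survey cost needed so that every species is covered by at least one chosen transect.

14

L4, L5 cover every species at survey cost 2 + 12 = 14.
Any cover uses at least 2 transects; among all covering selections none totals below 14.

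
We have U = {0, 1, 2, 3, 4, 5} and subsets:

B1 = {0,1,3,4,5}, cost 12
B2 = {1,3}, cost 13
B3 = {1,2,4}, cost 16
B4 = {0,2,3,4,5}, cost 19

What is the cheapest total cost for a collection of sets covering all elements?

B1, B3 cover every element at cost 12 + 16 = 28.
Any cover uses at least 2 sets; among all covering selections none totals below 28.

28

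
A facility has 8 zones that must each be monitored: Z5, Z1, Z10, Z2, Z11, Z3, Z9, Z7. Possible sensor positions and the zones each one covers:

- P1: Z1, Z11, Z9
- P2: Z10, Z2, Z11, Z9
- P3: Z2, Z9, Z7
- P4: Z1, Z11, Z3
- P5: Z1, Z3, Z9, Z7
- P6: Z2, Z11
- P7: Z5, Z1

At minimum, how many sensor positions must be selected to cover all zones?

3

P2, P5, P7 together cover {Z5, Z1, Z10, Z2, Z11, Z3, Z9, Z7} — every zone.
No 2 of the 7 sensor positions cover everything (all 21 pairs fall short), so 3 is minimum.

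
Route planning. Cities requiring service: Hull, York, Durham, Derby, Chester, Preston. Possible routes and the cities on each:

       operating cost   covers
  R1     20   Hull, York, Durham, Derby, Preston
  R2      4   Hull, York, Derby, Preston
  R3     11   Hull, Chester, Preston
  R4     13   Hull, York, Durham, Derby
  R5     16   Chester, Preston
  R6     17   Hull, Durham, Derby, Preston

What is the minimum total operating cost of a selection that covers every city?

24

R3, R4 cover every city at operating cost 11 + 13 = 24.
Any cover uses at least 2 routes; among all covering selections none totals below 24.
Greedy by coverage-per-operating cost would pick R2, R3, R4 for 28 — worse than the optimum 24.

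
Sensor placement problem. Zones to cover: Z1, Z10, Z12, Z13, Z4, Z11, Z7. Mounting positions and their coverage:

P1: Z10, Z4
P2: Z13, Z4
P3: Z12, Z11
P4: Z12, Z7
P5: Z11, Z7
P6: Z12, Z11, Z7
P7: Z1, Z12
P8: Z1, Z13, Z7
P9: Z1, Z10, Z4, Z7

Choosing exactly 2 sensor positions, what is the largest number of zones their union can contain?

Choosing P3, P9 covers {Z1, Z10, Z12, Z4, Z11, Z7} — 6 zones.
No choice of 2 sensor positions does better; here Z13 is left uncovered.

6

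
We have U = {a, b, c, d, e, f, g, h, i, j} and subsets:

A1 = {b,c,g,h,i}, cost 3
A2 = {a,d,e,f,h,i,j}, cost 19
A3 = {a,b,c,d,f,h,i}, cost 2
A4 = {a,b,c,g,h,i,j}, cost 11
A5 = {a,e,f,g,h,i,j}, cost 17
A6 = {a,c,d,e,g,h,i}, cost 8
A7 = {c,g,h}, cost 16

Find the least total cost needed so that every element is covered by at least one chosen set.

A3, A5 cover every element at cost 2 + 17 = 19.
Any cover uses at least 2 sets; among all covering selections none totals below 19.
Greedy by coverage-per-cost would pick A3, A1, A6, A4 for 24 — worse than the optimum 19.

19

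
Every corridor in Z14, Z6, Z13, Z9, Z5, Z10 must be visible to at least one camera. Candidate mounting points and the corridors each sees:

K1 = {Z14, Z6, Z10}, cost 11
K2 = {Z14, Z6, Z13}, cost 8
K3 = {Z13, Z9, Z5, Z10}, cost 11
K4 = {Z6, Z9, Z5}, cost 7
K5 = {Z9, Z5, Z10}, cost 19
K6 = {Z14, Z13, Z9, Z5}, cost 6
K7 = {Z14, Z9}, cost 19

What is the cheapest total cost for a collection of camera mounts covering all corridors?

K1, K6 cover every corridor at cost 11 + 6 = 17.
Any cover uses at least 2 camera mounts; among all covering selections none totals below 17.

17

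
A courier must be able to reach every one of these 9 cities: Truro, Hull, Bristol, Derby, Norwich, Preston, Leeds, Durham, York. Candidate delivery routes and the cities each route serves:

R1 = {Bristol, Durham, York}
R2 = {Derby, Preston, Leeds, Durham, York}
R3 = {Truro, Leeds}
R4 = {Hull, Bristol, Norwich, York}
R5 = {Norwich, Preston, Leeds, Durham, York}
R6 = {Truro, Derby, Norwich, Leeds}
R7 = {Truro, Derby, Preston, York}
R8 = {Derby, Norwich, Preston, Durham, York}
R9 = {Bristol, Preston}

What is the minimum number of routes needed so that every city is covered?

R2, R3, R4 together cover {Truro, Hull, Bristol, Derby, Norwich, Preston, Leeds, Durham, York} — every city.
No 2 of the 9 routes cover everything (all 36 pairs fall short), so 3 is minimum.

3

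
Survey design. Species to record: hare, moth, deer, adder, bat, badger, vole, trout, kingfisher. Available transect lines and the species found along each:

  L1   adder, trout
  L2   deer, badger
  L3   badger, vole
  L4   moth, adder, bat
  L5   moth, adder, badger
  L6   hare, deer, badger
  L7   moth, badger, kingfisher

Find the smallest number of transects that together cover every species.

5

L1, L3, L4, L6, L7 together cover {hare, moth, deer, adder, bat, badger, vole, trout, kingfisher} — every species.
No 4 of the 7 transects cover everything (all 35 size-4 selections fall short), so 5 is minimum.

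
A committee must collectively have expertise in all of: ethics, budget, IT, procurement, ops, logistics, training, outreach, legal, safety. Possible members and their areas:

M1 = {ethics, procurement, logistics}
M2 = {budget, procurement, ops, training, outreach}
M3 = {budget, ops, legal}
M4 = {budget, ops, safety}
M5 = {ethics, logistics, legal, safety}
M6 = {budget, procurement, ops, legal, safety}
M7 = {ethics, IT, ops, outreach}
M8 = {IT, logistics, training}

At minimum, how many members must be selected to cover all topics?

M2, M5, M7 together cover {ethics, budget, IT, procurement, ops, logistics, training, outreach, legal, safety} — every topic.
No 2 of the 8 members cover everything (all 28 pairs fall short), so 3 is minimum.

3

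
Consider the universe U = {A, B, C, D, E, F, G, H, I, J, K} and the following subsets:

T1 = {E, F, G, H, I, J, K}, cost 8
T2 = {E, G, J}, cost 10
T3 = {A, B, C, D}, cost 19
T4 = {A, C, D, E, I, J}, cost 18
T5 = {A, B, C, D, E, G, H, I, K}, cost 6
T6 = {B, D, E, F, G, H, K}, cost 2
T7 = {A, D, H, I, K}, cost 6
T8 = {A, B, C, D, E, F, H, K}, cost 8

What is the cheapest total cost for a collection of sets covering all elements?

14

T1, T5 cover every element at cost 8 + 6 = 14.
Any cover uses at least 2 sets; among all covering selections none totals below 14.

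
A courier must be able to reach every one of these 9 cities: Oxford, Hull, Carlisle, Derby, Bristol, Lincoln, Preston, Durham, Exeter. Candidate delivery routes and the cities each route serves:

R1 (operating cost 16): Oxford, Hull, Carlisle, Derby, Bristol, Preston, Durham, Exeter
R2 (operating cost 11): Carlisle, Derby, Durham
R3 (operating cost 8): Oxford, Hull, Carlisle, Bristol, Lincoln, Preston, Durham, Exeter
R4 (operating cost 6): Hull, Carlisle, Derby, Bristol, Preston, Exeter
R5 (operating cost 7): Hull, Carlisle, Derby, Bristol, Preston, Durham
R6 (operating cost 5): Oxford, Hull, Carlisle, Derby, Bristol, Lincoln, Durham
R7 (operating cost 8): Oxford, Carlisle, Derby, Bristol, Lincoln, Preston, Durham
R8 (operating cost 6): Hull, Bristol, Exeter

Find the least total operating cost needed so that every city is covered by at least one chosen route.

R4, R6 cover every city at operating cost 6 + 5 = 11.
Any cover uses at least 2 routes; among all covering selections none totals below 11.

11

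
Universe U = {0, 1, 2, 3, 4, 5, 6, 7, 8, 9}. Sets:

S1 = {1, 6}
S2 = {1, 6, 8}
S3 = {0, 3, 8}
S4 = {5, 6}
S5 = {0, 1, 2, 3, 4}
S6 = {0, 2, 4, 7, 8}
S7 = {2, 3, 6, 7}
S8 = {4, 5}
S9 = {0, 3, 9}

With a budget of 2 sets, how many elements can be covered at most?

Choosing S1, S6 covers {0, 1, 2, 4, 6, 7, 8} — 7 elements.
No choice of 2 sets does better; here 3, 5, 9 are left uncovered.

7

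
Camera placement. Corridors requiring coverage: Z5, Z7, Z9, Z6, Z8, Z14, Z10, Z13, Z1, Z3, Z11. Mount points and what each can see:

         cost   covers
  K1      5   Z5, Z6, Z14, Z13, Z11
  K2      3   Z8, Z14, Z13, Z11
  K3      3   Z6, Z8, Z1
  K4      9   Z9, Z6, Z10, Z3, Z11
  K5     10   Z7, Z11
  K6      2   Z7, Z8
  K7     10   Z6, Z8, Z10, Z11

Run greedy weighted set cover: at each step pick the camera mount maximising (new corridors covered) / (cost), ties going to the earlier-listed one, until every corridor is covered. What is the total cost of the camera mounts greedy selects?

22

Pick 1: K2 adds 4 new (Z8, Z14, Z13, Z11) at cost 3 (ratio 4/3).
Pick 2: K3 adds 2 new (Z6, Z1) at cost 3 (ratio 2/3).
Pick 3: K6 adds 1 new (Z7) at cost 2 (ratio 1/2).
Pick 4: K4 adds 3 new (Z9, Z10, Z3) at cost 9 (ratio 3/9).
Pick 5: K1 adds 1 new (Z5) at cost 5 (ratio 1/5).
Greedy total cost: 3 + 3 + 2 + 9 + 5 = 22. (The true optimum is 19, so greedy overshoots here.)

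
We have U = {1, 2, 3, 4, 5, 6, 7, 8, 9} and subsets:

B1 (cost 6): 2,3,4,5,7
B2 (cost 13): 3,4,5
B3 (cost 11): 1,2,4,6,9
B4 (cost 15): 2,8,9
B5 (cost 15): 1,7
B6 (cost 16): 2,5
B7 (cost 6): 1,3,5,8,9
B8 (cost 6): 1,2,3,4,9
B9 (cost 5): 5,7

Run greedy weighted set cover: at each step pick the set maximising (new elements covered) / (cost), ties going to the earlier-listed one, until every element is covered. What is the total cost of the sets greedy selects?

23

Pick 1: B1 adds 5 new (2, 3, 4, 5, 7) at cost 6 (ratio 5/6).
Pick 2: B7 adds 3 new (1, 8, 9) at cost 6 (ratio 3/6).
Pick 3: B3 adds 1 new (6) at cost 11 (ratio 1/11).
Greedy total cost: 6 + 6 + 11 = 23. (The true optimum is 22, so greedy overshoots here.)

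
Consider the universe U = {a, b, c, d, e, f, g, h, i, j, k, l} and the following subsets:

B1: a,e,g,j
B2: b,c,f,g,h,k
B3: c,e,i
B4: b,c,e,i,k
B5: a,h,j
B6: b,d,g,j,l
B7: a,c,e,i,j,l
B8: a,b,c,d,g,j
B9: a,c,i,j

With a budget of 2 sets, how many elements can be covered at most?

11

Choosing B2, B7 covers {a, b, c, e, f, g, h, i, j, k, l} — 11 elements.
No choice of 2 sets does better; here d is left uncovered.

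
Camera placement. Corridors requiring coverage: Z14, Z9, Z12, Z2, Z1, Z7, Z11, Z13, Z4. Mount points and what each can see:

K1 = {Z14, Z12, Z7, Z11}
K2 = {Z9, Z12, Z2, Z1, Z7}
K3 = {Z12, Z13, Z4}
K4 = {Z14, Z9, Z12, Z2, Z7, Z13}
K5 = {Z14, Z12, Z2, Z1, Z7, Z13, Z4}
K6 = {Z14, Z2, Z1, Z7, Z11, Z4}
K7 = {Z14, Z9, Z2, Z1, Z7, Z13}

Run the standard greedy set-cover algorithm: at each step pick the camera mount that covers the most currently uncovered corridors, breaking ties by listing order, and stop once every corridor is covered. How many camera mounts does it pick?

3

Pick 1: K5 covers 7 new corridors (Z14, Z12, Z2, Z1, Z7, Z13, Z4).
Pick 2: K1 covers 1 new corridors (Z11).
Pick 3: K2 covers 1 new corridors (Z9).
Greedy uses 3 camera mounts. (The true minimum is 2.)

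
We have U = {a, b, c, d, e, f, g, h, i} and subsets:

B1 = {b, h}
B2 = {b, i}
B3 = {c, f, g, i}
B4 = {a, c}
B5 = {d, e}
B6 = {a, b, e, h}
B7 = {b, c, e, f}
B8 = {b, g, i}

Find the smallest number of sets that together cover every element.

3

B3, B5, B6 together cover {a, b, c, d, e, f, g, h, i} — every element.
No 2 of the 8 sets cover everything (all 28 pairs fall short), so 3 is minimum.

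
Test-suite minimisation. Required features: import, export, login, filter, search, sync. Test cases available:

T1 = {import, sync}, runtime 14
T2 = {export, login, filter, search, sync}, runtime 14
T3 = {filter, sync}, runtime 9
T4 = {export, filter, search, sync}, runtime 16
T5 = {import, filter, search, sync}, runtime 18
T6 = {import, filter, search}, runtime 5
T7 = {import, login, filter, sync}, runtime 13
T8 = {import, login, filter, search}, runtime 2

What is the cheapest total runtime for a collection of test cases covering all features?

T2, T8 cover every feature at runtime 14 + 2 = 16.
Any cover uses at least 2 test cases; among all covering selections none totals below 16.

16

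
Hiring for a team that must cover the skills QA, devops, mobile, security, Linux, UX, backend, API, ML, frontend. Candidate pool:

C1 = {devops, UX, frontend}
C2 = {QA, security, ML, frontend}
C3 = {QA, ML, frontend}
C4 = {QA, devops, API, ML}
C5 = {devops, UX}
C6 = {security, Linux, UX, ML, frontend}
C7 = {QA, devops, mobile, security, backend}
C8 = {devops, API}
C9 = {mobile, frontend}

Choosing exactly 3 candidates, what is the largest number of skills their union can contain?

Choosing C4, C6, C7 covers {QA, devops, mobile, security, Linux, UX, backend, API, ML, frontend} — 10 skills.
That is all 10 skills.

10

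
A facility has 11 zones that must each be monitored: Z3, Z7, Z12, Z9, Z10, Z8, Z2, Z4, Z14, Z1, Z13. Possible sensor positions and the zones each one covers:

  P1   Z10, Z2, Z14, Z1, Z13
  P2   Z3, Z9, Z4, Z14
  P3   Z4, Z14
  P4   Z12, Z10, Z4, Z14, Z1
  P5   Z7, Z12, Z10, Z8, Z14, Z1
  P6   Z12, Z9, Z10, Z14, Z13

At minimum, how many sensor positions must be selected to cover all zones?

3

P1, P2, P5 together cover {Z3, Z7, Z12, Z9, Z10, Z8, Z2, Z4, Z14, Z1, Z13} — every zone.
No 2 of the 6 sensor positions cover everything (all 15 pairs fall short), so 3 is minimum.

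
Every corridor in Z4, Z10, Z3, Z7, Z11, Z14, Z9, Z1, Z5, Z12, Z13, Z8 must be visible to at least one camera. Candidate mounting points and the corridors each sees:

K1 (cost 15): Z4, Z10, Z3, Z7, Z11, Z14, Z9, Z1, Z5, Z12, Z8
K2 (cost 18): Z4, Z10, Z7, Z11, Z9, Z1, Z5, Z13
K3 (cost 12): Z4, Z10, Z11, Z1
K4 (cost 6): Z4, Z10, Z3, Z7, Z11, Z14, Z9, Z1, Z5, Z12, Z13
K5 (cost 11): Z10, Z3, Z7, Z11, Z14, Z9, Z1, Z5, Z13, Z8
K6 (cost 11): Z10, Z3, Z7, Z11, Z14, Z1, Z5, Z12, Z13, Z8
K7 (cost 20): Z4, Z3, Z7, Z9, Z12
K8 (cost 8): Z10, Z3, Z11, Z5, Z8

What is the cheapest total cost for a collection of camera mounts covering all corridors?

K4, K8 cover every corridor at cost 6 + 8 = 14.
Any cover uses at least 2 camera mounts; among all covering selections none totals below 14.

14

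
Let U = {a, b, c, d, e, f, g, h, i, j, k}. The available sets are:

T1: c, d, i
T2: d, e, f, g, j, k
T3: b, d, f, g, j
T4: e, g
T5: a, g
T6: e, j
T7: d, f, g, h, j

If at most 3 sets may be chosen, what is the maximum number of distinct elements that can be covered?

Choosing T1, T2, T3 covers {b, c, d, e, f, g, i, j, k} — 9 elements.
No choice of 3 sets does better; here a, h are left uncovered.

9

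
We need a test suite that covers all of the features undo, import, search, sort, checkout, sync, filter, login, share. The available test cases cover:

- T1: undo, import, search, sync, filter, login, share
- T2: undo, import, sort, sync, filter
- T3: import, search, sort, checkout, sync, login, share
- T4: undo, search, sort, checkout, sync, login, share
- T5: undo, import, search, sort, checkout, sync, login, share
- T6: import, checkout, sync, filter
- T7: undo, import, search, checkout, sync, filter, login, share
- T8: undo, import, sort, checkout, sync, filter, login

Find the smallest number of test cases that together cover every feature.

T1, T3 together cover {undo, import, search, sort, checkout, sync, filter, login, share} — every feature.
No single test case contains all 9 features, so 2 is optimal.

2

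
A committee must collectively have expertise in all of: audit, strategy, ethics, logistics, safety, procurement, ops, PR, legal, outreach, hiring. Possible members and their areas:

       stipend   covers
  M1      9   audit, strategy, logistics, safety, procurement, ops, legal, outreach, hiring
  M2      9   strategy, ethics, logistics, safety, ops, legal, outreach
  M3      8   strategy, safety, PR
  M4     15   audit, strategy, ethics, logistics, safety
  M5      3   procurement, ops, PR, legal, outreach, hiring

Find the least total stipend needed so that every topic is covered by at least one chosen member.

M4, M5 cover every topic at stipend 15 + 3 = 18.
Any cover uses at least 2 members; among all covering selections none totals below 18.
Greedy by coverage-per-stipend would pick M5, M1, M2 for 21 — worse than the optimum 18.

18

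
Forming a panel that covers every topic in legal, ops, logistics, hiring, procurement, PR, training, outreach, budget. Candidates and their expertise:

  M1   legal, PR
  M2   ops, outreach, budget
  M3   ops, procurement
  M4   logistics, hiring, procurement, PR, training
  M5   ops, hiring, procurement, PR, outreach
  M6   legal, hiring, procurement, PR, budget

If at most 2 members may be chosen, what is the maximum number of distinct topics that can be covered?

Choosing M2, M4 covers {ops, logistics, hiring, procurement, PR, training, outreach, budget} — 8 topics.
No choice of 2 members does better; here legal is left uncovered.

8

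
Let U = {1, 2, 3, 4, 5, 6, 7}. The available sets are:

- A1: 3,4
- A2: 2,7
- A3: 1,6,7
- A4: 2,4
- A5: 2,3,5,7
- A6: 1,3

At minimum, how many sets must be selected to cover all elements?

A1, A3, A5 together cover {1, 2, 3, 4, 5, 6, 7} — every element.
No 2 of the 6 sets cover everything (all 15 pairs fall short), so 3 is minimum.

3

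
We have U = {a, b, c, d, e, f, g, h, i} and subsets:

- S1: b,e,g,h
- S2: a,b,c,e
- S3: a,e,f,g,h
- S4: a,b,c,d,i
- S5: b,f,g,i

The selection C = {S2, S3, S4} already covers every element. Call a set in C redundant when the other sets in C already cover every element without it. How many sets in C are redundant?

Drop S2: the rest still cover every element — redundant.
Drop S3: f, g, h uncovered — not redundant.
Drop S4: d, i uncovered — not redundant.
1 redundant: S2.

1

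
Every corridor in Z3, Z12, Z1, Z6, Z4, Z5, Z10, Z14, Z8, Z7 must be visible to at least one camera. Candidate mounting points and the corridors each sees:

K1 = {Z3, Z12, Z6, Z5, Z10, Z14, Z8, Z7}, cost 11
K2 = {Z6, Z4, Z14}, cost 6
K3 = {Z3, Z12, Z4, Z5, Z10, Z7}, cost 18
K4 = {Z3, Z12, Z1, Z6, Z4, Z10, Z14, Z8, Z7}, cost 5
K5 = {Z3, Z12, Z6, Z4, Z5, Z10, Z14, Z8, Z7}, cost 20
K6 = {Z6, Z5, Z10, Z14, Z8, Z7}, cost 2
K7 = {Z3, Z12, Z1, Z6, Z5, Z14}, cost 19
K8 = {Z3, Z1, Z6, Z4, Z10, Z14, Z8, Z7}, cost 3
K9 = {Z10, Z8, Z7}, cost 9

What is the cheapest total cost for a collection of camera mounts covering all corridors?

7

K4, K6 cover every corridor at cost 5 + 2 = 7.
Any cover uses at least 2 camera mounts; among all covering selections none totals below 7.
Greedy by coverage-per-cost would pick K6, K8, K4 for 10 — worse than the optimum 7.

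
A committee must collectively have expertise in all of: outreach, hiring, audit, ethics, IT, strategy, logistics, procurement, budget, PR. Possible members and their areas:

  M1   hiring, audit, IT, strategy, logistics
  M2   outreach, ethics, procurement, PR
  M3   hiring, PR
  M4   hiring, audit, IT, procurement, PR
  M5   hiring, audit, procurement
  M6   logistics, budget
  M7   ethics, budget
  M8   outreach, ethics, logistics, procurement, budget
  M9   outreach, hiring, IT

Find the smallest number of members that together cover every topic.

M1, M2, M6 together cover {outreach, hiring, audit, ethics, IT, strategy, logistics, procurement, budget, PR} — every topic.
No 2 of the 9 members cover everything (all 36 pairs fall short), so 3 is minimum.

3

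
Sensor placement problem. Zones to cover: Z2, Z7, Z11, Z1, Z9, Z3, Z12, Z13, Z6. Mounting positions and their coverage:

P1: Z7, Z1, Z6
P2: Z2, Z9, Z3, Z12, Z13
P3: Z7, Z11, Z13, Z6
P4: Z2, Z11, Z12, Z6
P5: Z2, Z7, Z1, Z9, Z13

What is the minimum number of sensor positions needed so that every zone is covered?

P1, P2, P3 together cover {Z2, Z7, Z11, Z1, Z9, Z3, Z12, Z13, Z6} — every zone.
No 2 of the 5 sensor positions cover everything (all 10 pairs fall short), so 3 is minimum.

3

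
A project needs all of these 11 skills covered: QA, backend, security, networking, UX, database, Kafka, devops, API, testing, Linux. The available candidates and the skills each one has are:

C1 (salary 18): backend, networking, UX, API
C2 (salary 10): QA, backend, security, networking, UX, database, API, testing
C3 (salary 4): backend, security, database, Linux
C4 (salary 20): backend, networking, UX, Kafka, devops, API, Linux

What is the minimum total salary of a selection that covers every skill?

C2, C4 cover every skill at salary 10 + 20 = 30.
Any cover uses at least 2 candidates; among all covering selections none totals below 30.
Greedy by coverage-per-salary would pick C3, C2, C4 for 34 — worse than the optimum 30.

30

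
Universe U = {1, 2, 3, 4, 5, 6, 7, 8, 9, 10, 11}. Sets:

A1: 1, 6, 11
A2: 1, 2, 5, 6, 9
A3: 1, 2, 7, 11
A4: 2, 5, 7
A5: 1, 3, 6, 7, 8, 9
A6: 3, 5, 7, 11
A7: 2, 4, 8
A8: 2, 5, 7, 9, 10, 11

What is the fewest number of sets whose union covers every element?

A5, A7, A8 together cover {1, 2, 3, 4, 5, 6, 7, 8, 9, 10, 11} — every element.
No 2 of the 8 sets cover everything (all 28 pairs fall short), so 3 is minimum.

3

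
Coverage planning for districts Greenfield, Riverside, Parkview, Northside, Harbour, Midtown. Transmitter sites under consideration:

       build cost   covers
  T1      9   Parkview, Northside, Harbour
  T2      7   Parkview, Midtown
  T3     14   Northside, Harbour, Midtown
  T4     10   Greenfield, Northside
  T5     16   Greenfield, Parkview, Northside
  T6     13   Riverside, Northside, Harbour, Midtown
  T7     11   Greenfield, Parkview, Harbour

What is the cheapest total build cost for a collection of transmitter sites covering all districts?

24

T6, T7 cover every district at build cost 13 + 11 = 24.
Any cover uses at least 2 transmitter sites; among all covering selections none totals below 24.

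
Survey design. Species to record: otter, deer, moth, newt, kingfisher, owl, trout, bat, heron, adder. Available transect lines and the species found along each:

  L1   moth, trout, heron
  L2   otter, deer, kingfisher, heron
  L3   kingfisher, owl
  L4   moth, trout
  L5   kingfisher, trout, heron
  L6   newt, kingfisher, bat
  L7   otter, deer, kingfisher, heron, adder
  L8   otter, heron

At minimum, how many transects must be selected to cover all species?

4

L1, L3, L6, L7 together cover {otter, deer, moth, newt, kingfisher, owl, trout, bat, heron, adder} — every species.
No 3 of the 8 transects cover everything (all 56 triples fall short), so 4 is minimum.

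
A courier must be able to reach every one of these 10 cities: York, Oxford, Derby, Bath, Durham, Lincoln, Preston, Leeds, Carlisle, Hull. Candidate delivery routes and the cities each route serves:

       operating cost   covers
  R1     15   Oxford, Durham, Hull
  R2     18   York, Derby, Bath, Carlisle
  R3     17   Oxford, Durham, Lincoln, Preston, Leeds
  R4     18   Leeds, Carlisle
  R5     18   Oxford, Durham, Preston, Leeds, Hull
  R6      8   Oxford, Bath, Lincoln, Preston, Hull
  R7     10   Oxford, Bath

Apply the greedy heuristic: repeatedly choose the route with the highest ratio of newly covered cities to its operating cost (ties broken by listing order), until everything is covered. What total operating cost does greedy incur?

43

Pick 1: R6 adds 5 new (Oxford, Bath, Lincoln, Preston, Hull) at operating cost 8 (ratio 5/8).
Pick 2: R2 adds 3 new (York, Derby, Carlisle) at operating cost 18 (ratio 3/18).
Pick 3: R3 adds 2 new (Durham, Leeds) at operating cost 17 (ratio 2/17).
Greedy total operating cost: 8 + 18 + 17 = 43.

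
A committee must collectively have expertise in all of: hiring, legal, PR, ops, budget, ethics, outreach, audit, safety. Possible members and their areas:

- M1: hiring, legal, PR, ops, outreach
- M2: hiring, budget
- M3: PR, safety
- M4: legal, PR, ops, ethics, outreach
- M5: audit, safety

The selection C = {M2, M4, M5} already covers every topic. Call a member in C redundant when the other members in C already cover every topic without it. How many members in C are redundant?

Drop M2: hiring, budget uncovered — not redundant.
Drop M4: legal, PR, ops, ethics, … uncovered — not redundant.
Drop M5: audit, safety uncovered — not redundant.
None of the members in C is redundant.

0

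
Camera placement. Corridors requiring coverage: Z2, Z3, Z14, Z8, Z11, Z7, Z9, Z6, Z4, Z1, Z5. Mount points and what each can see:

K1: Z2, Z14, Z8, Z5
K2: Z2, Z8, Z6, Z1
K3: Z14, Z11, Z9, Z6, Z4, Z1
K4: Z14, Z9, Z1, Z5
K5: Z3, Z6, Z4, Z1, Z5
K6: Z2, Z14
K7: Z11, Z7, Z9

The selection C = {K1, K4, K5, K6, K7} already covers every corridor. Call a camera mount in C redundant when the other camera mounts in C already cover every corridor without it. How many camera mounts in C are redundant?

2

Drop K1: Z8 uncovered — not redundant.
Drop K4: the rest still cover every corridor — redundant.
Drop K5: Z3, Z6, Z4 uncovered — not redundant.
Drop K6: the rest still cover every corridor — redundant.
Drop K7: Z11, Z7 uncovered — not redundant.
2 redundant: K4, K6.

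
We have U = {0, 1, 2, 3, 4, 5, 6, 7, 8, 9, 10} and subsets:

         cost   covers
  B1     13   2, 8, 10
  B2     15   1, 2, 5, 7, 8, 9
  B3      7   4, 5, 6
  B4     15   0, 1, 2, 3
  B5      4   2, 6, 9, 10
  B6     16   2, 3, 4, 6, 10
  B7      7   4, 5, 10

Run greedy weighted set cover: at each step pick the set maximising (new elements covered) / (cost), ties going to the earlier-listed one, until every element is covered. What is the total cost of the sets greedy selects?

Pick 1: B5 adds 4 new (2, 6, 9, 10) at cost 4 (ratio 4/4).
Pick 2: B3 adds 2 new (4, 5) at cost 7 (ratio 2/7).
Pick 3: B2 adds 3 new (1, 7, 8) at cost 15 (ratio 3/15).
Pick 4: B4 adds 2 new (0, 3) at cost 15 (ratio 2/15).
Greedy total cost: 4 + 7 + 15 + 15 = 41.

41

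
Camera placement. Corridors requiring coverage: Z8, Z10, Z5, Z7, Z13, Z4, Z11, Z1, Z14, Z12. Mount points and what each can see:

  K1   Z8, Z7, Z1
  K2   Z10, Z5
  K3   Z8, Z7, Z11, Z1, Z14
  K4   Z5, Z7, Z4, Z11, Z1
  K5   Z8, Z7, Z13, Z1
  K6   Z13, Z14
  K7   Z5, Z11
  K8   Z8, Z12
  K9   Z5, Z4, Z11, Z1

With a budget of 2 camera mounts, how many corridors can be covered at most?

Choosing K2, K3 covers {Z8, Z10, Z5, Z7, Z11, Z1, Z14} — 7 corridors.
No choice of 2 camera mounts does better; here Z13, Z4, Z12 are left uncovered.

7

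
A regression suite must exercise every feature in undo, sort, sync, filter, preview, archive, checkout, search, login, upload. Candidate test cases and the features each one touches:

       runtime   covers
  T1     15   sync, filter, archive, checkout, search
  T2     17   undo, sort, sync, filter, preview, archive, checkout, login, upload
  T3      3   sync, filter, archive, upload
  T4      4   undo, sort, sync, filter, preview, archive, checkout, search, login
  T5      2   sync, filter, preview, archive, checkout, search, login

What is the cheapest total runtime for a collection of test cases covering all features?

T3, T4 cover every feature at runtime 3 + 4 = 7.
Any cover uses at least 2 test cases; among all covering selections none totals below 7.
Greedy by coverage-per-runtime would pick T5, T4, T3 for 9 — worse than the optimum 7.

7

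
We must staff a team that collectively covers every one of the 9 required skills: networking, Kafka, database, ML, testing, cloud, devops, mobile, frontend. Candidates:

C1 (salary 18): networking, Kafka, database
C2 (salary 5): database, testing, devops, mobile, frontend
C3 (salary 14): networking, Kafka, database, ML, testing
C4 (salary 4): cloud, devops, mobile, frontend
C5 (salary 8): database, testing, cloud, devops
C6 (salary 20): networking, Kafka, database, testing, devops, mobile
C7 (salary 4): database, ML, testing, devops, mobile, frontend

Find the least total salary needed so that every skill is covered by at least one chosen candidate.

18

C3, C4 cover every skill at salary 14 + 4 = 18.
Any cover uses at least 2 candidates; among all covering selections none totals below 18.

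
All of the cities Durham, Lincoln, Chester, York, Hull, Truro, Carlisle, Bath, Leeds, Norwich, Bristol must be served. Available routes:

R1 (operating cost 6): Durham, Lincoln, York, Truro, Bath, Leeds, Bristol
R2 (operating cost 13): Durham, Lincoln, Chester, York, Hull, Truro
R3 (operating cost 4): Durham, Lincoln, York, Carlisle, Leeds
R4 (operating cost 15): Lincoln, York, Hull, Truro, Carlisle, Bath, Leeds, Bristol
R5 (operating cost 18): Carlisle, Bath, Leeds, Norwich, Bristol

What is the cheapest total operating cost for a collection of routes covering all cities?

R2, R5 cover every city at operating cost 13 + 18 = 31.
Any cover uses at least 2 routes; among all covering selections none totals below 31.

31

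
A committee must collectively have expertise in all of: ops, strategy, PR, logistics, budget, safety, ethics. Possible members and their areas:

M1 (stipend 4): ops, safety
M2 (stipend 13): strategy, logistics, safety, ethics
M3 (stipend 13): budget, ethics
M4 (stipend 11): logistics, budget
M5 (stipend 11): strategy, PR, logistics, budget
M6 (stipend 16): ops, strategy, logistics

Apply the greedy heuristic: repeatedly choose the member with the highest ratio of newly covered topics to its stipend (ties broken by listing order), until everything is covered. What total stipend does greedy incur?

Pick 1: M1 adds 2 new (ops, safety) at stipend 4 (ratio 2/4).
Pick 2: M5 adds 4 new (strategy, PR, logistics, budget) at stipend 11 (ratio 4/11).
Pick 3: M2 adds 1 new (ethics) at stipend 13 (ratio 1/13).
Greedy total stipend: 4 + 11 + 13 = 28.

28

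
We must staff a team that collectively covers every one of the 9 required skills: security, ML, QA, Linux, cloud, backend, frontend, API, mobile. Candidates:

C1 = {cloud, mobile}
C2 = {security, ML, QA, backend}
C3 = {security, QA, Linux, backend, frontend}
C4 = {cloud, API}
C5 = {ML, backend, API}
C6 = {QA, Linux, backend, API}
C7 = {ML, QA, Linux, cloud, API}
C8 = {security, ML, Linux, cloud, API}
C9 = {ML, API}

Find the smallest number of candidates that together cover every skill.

3

C1, C3, C5 together cover {security, ML, QA, Linux, cloud, backend, frontend, API, mobile} — every skill.
No 2 of the 9 candidates cover everything (all 36 pairs fall short), so 3 is minimum.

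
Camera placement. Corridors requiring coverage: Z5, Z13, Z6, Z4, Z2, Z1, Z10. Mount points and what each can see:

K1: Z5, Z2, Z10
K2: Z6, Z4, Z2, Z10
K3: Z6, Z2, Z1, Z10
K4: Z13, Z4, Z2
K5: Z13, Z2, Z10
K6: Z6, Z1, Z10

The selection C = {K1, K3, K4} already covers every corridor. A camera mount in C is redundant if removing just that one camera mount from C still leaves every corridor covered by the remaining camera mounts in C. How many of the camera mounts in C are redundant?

0

Drop K1: Z5 uncovered — not redundant.
Drop K3: Z6, Z1 uncovered — not redundant.
Drop K4: Z13, Z4 uncovered — not redundant.
None of the camera mounts in C is redundant.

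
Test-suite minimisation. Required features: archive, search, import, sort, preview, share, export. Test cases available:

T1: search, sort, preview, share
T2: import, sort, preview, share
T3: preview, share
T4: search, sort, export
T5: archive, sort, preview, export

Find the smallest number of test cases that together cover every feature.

T1, T2, T5 together cover {archive, search, import, sort, preview, share, export} — every feature.
No 2 of the 5 test cases cover everything (all 10 pairs fall short), so 3 is minimum.

3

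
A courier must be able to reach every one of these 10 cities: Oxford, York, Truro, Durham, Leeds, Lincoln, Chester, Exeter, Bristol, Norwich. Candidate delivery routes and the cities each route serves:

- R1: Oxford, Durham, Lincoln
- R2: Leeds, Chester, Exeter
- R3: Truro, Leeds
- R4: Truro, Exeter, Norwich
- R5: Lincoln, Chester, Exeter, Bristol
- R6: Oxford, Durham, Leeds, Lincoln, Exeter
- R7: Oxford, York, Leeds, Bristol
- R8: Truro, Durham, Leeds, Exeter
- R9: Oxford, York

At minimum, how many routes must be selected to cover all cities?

4

R1, R2, R4, R7 together cover {Oxford, York, Truro, Durham, Leeds, Lincoln, Chester, Exeter, Bristol, Norwich} — every city.
No 3 of the 9 routes cover everything (all 84 triples fall short), so 4 is minimum.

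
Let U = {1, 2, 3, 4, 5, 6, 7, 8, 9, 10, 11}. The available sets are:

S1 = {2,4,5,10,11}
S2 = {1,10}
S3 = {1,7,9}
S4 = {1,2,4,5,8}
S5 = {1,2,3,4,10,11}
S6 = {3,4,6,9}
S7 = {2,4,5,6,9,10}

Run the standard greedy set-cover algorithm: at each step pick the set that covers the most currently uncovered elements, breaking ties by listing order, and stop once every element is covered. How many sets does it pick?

4

Pick 1: S5 covers 6 new elements (1, 2, 3, 4, 10, 11).
Pick 2: S7 covers 3 new elements (5, 6, 9).
Pick 3: S3 covers 1 new elements (7).
Pick 4: S4 covers 1 new elements (8).
Greedy uses 4 sets.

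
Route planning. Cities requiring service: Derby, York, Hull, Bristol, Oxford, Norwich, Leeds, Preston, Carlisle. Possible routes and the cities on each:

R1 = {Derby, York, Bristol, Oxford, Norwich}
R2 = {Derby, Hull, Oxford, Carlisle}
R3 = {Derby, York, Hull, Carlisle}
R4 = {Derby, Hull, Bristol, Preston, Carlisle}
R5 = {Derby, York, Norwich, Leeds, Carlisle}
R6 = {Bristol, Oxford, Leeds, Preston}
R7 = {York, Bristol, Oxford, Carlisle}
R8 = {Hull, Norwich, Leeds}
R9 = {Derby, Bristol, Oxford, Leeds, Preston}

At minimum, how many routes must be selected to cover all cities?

R1, R2, R6 together cover {Derby, York, Hull, Bristol, Oxford, Norwich, Leeds, Preston, Carlisle} — every city.
No 2 of the 9 routes cover everything (all 36 pairs fall short), so 3 is minimum.

3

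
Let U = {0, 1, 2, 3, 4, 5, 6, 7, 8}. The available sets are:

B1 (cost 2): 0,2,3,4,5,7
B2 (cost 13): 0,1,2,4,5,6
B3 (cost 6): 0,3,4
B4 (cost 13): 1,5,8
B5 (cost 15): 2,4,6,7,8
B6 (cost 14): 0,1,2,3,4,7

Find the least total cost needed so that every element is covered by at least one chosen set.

B1, B2, B4 cover every element at cost 2 + 13 + 13 = 28.
Any cover uses at least 3 sets; among all covering selections none totals below 28.

28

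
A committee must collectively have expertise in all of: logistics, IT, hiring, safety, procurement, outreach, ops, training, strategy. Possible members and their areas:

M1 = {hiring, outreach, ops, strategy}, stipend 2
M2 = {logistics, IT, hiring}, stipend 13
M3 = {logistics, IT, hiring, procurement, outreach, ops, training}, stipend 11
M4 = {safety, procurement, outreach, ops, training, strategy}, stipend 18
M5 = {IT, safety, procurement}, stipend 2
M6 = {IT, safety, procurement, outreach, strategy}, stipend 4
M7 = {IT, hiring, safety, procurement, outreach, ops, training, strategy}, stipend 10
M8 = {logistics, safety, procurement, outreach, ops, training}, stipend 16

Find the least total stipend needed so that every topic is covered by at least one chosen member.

M3, M6 cover every topic at stipend 11 + 4 = 15.
Any cover uses at least 2 members; among all covering selections none totals below 15.

15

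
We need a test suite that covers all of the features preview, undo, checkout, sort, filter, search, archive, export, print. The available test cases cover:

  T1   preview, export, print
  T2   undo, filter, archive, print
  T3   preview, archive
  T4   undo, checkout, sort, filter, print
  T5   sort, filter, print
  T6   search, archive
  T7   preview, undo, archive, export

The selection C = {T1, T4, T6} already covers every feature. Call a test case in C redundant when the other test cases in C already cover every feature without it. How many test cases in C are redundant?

0

Drop T1: preview, export uncovered — not redundant.
Drop T4: undo, checkout, sort, filter uncovered — not redundant.
Drop T6: search, archive uncovered — not redundant.
None of the test cases in C is redundant.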